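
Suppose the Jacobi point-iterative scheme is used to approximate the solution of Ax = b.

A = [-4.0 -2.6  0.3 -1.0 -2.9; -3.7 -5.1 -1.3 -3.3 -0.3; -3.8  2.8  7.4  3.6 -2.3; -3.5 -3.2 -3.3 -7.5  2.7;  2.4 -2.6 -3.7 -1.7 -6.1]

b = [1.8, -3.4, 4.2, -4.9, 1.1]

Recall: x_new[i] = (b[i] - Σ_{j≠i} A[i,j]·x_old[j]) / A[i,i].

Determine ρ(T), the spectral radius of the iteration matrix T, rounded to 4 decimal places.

1.1517

A = D + L + U where D = diag(-4, -5.1, 7.4, -7.5, -6.1).
T_J = -D⁻¹(L+U): T[3,0] = -(-3.5)/(-7.5) = -0.4667; T[3,3] = 0.
  T[0,:] = [+0.0000, -0.6500, +0.0750, -0.2500, -0.7250]
  T[1,:] = [-0.7255, +0.0000, -0.2549, -0.6471, -0.0588]
  T[2,:] = [+0.5135, -0.3784, +0.0000, -0.4865, +0.3108]
  T[3,:] = [-0.4667, -0.4267, -0.4400, +0.0000, +0.3600]
  T[4,:] = [+0.3934, -0.4262, -0.6066, -0.2787, +0.0000]
|roots of det(T-λI)|: 1.1517, 0.7539, 0.7500, 0.7500, 0.6887.
spectral radius ρ = 1.1517; 1.1517 > 1: divergent.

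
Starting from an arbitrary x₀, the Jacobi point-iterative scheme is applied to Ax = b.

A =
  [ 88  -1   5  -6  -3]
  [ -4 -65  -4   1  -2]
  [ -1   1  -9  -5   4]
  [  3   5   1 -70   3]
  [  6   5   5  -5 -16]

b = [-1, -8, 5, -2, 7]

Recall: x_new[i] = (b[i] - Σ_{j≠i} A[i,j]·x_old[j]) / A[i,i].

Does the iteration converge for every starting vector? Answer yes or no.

Diagonal D = diag(88, -65, -9, -70, -16); L, U strict lower/upper.
T_J = -D⁻¹(L+U): T[3,4] = -(3)/(-70) = +0.0429; T[3,3] = 0.
  T[0,:] = [+0.0000 +0.0114 -0.0568 +0.0682 +0.0341]
  T[1,:] = [-0.0615 +0.0000 -0.0615 +0.0154 -0.0308]
  T[2,:] = [-0.1111 +0.1111 +0.0000 -0.5556 +0.4444]
  T[3,:] = [+0.0429 +0.0714 +0.0143 +0.0000 +0.0429]
  T[4,:] = [+0.3750 +0.3125 +0.3125 -0.3125 +0.0000]
|eigenvalues of T|: 0.4389, 0.2286, 0.1253, 0.1253, 0.0295.
ρ = 0.4389; 0.4389 < 1 ⇒ converges.

yes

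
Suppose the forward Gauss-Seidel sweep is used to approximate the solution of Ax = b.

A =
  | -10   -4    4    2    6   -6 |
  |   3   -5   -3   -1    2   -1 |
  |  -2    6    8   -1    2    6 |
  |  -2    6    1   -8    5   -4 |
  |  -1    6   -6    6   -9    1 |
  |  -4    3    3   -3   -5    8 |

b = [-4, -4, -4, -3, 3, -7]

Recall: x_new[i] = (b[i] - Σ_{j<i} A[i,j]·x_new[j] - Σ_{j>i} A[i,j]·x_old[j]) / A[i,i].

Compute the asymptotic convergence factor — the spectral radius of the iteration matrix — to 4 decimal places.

1.6089

Split A = D + L + U, D = diag(-10, -5, 8, -8, -9, 8).
Gauss-Seidel: T = -(D+L)⁻¹U, row 0 first, T[0,5] = -(-6)/(-10) = -0.6000; later rows by forward substitution.
  T[0,:] = [+0.0000, -0.4000, +0.4000, +0.2000, +0.6000, -0.6000]
  T[1,:] = [+0.0000, -0.2400, -0.3600, -0.0800, +0.7600, -0.5600]
  T[2,:] = [+0.0000, +0.0800, +0.3700, +0.2350, -0.6700, -0.4800]
  T[3,:] = [+0.0000, -0.0700, -0.3238, -0.0806, +0.9613, -0.8300]
  T[4,:] = [+0.0000, -0.2156, -0.7469, -0.2860, +1.5275, -0.4289]
  T[5,:] = [+0.0000, -0.3010, -0.3920, -0.1671, +1.5814, -0.4893]
moduli |λ_i(T)| = 1.6089, 0.4405, 0.4405, 0.2044, 0.0163, 0.0000.
ρ = 1.6089; 1.6089 > 1, so it fails to converge.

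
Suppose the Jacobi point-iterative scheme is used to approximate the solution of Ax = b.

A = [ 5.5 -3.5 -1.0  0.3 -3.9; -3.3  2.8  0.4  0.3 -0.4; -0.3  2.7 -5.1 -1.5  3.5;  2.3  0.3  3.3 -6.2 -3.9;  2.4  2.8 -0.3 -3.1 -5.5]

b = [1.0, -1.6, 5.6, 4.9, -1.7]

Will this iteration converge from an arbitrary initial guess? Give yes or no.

Write A = D+L+U with D = diag(5.5, 2.8, -5.1, -6.2, -5.5).
T_J = -D⁻¹(L+U): T[2,3] = -(-1.5)/(-5.1) = -0.2941; T[2,2] = 0.
  T[0,:] = [+0.0000 +0.6364 +0.1818 -0.0545 +0.7091]
  T[1,:] = [+1.1786 +0.0000 -0.1429 -0.1071 +0.1429]
  T[2,:] = [-0.0588 +0.5294 +0.0000 -0.2941 +0.6863]
  T[3,:] = [+0.3710 +0.0484 +0.5323 +0.0000 -0.6290]
  T[4,:] = [+0.4364 +0.5091 -0.0545 -0.5636 +0.0000]
moduli |λ_i(T)| = 1.1588, 0.8950, 0.5763, 0.3253, 0.3253.
ρ(T) = max|λ| = 1.1588; 1.1588 > 1: divergent.

no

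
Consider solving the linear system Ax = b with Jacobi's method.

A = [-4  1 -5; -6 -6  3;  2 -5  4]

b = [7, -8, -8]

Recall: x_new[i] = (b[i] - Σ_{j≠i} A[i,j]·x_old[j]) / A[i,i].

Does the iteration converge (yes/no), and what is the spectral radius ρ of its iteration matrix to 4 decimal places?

Write A = D+L+U with D = diag(-4, -6, 4).
Jacobi T = -D⁻¹(L+U): T[2,0] = -(2)/(4) = -0.5000; T[2,2] = 0.
  T[0,:] = [+0.0000  +0.2500  -1.2500]
  T[1,:] = [-1.0000  +0.0000  +0.5000]
  T[2,:] = [-0.5000  +1.2500  +0.0000]
eigenvalue magnitudes: 1.4311, 1.0238, 1.0238.
ρ = 1.4311; 1.4311 > 1, so it fails to converge.

no, ρ = 1.4311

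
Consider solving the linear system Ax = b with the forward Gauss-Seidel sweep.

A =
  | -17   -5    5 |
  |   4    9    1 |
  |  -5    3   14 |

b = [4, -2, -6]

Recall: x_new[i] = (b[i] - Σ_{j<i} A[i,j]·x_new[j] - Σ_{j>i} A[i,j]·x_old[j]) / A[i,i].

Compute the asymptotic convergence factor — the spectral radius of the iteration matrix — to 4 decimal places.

A = D + L + U where D = diag(-17, 9, 14).
GS T = -(D+L)⁻¹U: row 0 first, T[0,2] = -(5)/(-17) = +0.2941; later rows by forward substitution.
  T[0,:] = [+0.0000, -0.2941, +0.2941]
  T[1,:] = [+0.0000, +0.1307, -0.2418]
  T[2,:] = [+0.0000, -0.1331, +0.1569]
|roots of det(T-λI)|: 0.3236, 0.0361, 0.0000.
ρ = 0.3236; 0.3236 < 1 ⇒ converges.

0.3236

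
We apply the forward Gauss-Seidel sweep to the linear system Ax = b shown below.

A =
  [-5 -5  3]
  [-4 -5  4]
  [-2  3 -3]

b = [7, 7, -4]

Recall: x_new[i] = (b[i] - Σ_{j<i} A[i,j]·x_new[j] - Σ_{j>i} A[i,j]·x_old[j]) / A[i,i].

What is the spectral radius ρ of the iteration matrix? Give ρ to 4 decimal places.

Let D = diag(-5, -5, -3); L, U the strict triangles.
GS T = -(D+L)⁻¹U: row 0 first, T[0,2] = -(3)/(-5) = +0.6000; later rows by forward substitution.
  T[0,:] = [+0.0000  -1.0000  +0.6000]
  T[1,:] = [+0.0000  +0.8000  +0.3200]
  T[2,:] = [+0.0000  +1.4667  -0.0800]
|eigenvalues of T|: 1.1742, 0.4542, 0.0000.
ρ = 1.1742; 1.1742 > 1 ⇒ diverges.

1.1742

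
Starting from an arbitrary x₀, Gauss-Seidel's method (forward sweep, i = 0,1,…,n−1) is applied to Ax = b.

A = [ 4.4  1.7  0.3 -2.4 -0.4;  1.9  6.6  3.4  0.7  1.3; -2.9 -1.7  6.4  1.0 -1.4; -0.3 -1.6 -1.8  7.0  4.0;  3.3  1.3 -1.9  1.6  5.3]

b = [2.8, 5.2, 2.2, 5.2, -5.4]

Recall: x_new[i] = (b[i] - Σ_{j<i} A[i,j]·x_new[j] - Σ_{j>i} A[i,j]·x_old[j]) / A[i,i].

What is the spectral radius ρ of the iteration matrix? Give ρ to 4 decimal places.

Diagonal D = diag(4.4, 6.6, 6.4, 7, 5.3); L, U strict lower/upper.
Gauss-Seidel: T = -(D+L)⁻¹U, row 0 first, T[0,1] = -(1.7)/(4.4) = -0.3864; later rows by forward substitution.
  T[0,:] = [+0.0000, -0.3864, -0.0682, +0.5455, +0.0909]
  T[1,:] = [+0.0000, +0.1112, -0.4955, -0.2631, -0.2231]
  T[2,:] = [+0.0000, -0.1455, -0.1625, +0.0210, +0.2007]
  T[3,:] = [+0.0000, -0.0286, -0.1580, -0.0314, -0.5669]
  T[4,:] = [+0.0000, +0.1697, +0.1534, -0.2581, +0.2412]
eigenvalue magnitudes: 0.5311, 0.3637, 0.2438, 0.2349, 0.0000.
ρ = 0.5311; 0.5311 < 1, so it converges for any x₀.

0.5311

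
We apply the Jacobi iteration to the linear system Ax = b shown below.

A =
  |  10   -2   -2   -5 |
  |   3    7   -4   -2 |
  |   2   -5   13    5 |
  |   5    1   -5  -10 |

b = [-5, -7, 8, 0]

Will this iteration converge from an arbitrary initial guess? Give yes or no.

Diagonal D = diag(10, 7, 13, -10); L, U strict lower/upper.
Jacobi T = -D⁻¹(L+U): T[2,0] = -(2)/(13) = -0.1538; T[2,2] = 0.
  T[0,:] = [+0.0000  +0.2000  +0.2000  +0.5000]
  T[1,:] = [-0.4286  +0.0000  +0.5714  +0.2857]
  T[2,:] = [-0.1538  +0.3846  +0.0000  -0.3846]
  T[3,:] = [+0.5000  +0.1000  -0.5000  +0.0000]
|roots of det(T-λI)|: 0.8433, 0.6028, 0.2701, 0.0296.
spectral radius ρ = 0.8433; 0.8433 < 1, so it converges for any x₀.

yes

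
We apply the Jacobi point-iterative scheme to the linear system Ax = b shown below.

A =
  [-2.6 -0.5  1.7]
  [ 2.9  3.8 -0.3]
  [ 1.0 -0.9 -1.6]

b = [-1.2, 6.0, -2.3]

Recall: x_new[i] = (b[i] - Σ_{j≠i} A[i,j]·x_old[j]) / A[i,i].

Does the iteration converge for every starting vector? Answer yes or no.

Let D = diag(-2.6, 3.8, -1.6); L, U the strict triangles.
T_J = -D⁻¹(L+U): T[0,2] = -(1.7)/(-2.6) = +0.6538; T[0,0] = 0.
  T[0,:] = [+0.0000 -0.1923 +0.6538]
  T[1,:] = [-0.7632 +0.0000 +0.0789]
  T[2,:] = [+0.6250 -0.5625 +0.0000]
|λ(T)| sorted: 0.9011, 0.5486, 0.5486.
ρ = 0.9011; 0.9011 < 1 ⇒ converges.

yes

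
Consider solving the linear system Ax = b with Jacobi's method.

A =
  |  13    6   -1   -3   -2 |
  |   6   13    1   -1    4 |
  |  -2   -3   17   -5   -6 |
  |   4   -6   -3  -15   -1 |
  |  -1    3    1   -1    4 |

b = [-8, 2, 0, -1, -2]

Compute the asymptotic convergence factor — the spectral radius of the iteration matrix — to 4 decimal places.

0.8274

Let D = diag(13, 13, 17, -15, 4); L, U the strict triangles.
Jacobi: T = -D⁻¹(L+U), T[4,0] = -(-1)/(4) = +0.2500; T[4,4] = 0.
  T[0,:] = [+0.0000 -0.4615 +0.0769 +0.2308 +0.1538]
  T[1,:] = [-0.4615 +0.0000 -0.0769 +0.0769 -0.3077]
  T[2,:] = [+0.1176 +0.1765 +0.0000 +0.2941 +0.3529]
  T[3,:] = [+0.2667 -0.4000 -0.2000 +0.0000 -0.0667]
  T[4,:] = [+0.2500 -0.7500 -0.2500 +0.2500 +0.0000]
|eigenvalues of T|: 0.8274, 0.5043, 0.4189, 0.4189, 0.0043.
spectral radius ρ = 0.8274; 0.8274 < 1: convergent.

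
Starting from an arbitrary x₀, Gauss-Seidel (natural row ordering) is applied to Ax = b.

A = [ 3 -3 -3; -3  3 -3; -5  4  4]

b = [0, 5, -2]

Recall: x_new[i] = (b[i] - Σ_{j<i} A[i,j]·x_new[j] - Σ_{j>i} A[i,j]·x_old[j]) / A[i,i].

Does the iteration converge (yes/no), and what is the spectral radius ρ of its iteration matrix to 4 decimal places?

Write A = D+L+U with D = diag(3, 3, 4).
T_GS = -(D+L)⁻¹U: row 0 first, T[0,2] = -(-3)/(3) = +1.0000; later rows by forward substitution.
  T[0,:] = [+0.0000  +1.0000  +1.0000]
  T[1,:] = [+0.0000  +1.0000  +2.0000]
  T[2,:] = [+0.0000  +0.2500  -0.7500]
|eigenvalues of T|: 1.2500, 1.0000, 0.0000.
spectral radius ρ = 1.2500; 1.2500 > 1 ⇒ diverges.

no, ρ = 1.2500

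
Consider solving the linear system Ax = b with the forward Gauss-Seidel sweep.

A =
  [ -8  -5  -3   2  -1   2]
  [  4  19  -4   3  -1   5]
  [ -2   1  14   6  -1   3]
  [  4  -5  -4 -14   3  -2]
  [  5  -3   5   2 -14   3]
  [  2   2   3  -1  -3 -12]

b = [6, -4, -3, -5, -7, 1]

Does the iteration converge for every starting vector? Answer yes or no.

Diagonal D = diag(-8, 19, 14, -14, -14, -12); L, U strict lower/upper.
Gauss-Seidel: T = -(D+L)⁻¹U, row 0 first, T[0,3] = -(2)/(-8) = +0.2500; later rows by forward substitution.
  T[0,:] = [+0.0000  -0.6250  -0.3750  +0.2500  -0.1250  +0.2500]
  T[1,:] = [+0.0000  +0.1316  +0.2895  -0.2105  +0.0789  -0.3158]
  T[2,:] = [+0.0000  -0.0987  -0.0742  -0.3778  +0.0479  -0.1560]
  T[3,:] = [+0.0000  -0.1974  -0.1893  +0.2546  +0.1367  +0.0859]
  T[4,:] = [+0.0000  -0.3148  -0.2495  +0.0358  -0.0249  +0.3278]
  T[5,:] = [+0.0000  -0.0117  +0.0453  -0.1180  -0.0009  -0.1391]
|λ(T)| sorted: 0.5130, 0.2405, 0.2405, 0.1206, 0.1206, 0.0000.
ρ = 0.5130; 0.5130 < 1, so it converges for any x₀.

yes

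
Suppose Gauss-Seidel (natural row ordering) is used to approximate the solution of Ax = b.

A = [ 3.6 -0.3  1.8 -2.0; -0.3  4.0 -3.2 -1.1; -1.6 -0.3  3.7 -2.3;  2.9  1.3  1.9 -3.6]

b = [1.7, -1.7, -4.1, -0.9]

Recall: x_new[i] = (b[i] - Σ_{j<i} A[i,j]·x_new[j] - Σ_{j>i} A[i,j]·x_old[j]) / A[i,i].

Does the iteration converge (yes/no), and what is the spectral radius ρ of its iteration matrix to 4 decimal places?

yes, ρ = 0.9451

Write A = D+L+U with D = diag(3.6, 4, 3.7, -3.6).
T_GS = -(D+L)⁻¹U: row 0 first, T[0,3] = -(-2)/(3.6) = +0.5556; later rows by forward substitution.
  T[0,:] = [+0.0000 +0.0833 -0.5000 +0.5556]
  T[1,:] = [+0.0000 +0.0062 +0.7625 +0.3167]
  T[2,:] = [+0.0000 +0.0365 -0.1544 +0.8875]
  T[3,:] = [+0.0000 +0.0887 -0.2089 +1.0303]
|eigenvalues of T|: 0.9451, 0.1879, 0.1879, 0.0000.
ρ(T) = max|λ| = 0.9451; 0.9451 < 1, so it converges for any x₀.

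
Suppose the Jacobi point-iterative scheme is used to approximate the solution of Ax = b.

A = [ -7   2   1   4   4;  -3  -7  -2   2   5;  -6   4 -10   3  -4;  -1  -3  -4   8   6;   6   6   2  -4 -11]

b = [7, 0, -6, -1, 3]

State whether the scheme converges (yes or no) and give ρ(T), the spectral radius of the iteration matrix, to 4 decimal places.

no, ρ = 1.2394

A = D + L + U where D = diag(-7, -7, -10, 8, -11).
Jacobi: T = -D⁻¹(L+U), T[0,2] = -(1)/(-7) = +0.1429; T[0,0] = 0.
  T[0,:] = [+0.0000, +0.2857, +0.1429, +0.5714, +0.5714]
  T[1,:] = [-0.4286, +0.0000, -0.2857, +0.2857, +0.7143]
  T[2,:] = [-0.6000, +0.4000, +0.0000, +0.3000, -0.4000]
  T[3,:] = [+0.1250, +0.3750, +0.5000, +0.0000, -0.7500]
  T[4,:] = [+0.5455, +0.5455, +0.1818, -0.3636, +0.0000]
moduli |λ_i(T)| = 1.2394, 0.7362, 0.5959, 0.5959, 0.1486.
ρ(T) = max|λ| = 1.2394; 1.2394 > 1, so it fails to converge.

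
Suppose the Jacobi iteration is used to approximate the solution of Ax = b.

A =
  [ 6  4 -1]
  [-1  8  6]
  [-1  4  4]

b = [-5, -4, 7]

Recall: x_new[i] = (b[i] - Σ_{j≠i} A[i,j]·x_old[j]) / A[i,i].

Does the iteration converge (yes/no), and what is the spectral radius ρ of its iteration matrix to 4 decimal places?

yes, ρ = 0.9073

Split A = D + L + U, D = diag(6, 8, 4).
Jacobi: T = -D⁻¹(L+U), T[1,0] = -(-1)/(8) = +0.1250; T[1,1] = 0.
  T[0,:] = [+0.0000, -0.6667, +0.1667]
  T[1,:] = [+0.1250, +0.0000, -0.7500]
  T[2,:] = [+0.2500, -1.0000, +0.0000]
|eigenvalues of T|: 0.9073, 0.7553, 0.1520.
ρ = 0.9073; 0.9073 < 1 ⇒ converges.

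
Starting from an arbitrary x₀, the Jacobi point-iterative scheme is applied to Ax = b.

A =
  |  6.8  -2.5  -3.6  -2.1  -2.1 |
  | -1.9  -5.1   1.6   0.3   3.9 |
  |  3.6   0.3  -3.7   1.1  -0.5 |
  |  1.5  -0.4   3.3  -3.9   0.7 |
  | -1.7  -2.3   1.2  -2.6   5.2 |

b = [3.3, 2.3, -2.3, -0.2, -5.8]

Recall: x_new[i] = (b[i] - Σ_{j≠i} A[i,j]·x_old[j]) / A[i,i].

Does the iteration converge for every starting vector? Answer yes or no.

Write A = D+L+U with D = diag(6.8, -5.1, -3.7, -3.9, 5.2).
Jacobi: T = -D⁻¹(L+U), T[0,1] = -(-2.5)/(6.8) = +0.3676; T[0,0] = 0.
  T[0,:] = [+0.0000  +0.3676  +0.5294  +0.3088  +0.3088]
  T[1,:] = [-0.3725  +0.0000  +0.3137  +0.0588  +0.7647]
  T[2,:] = [+0.9730  +0.0811  +0.0000  +0.2973  -0.1351]
  T[3,:] = [+0.3846  -0.1026  +0.8462  +0.0000  +0.1795]
  T[4,:] = [+0.3269  +0.4423  -0.2308  +0.5000  +0.0000]
|eigenvalues of T|: 1.2257, 0.8868, 0.5866, 0.1381, 0.1381.
ρ(T) = max|λ| = 1.2257; 1.2257 > 1: divergent.

no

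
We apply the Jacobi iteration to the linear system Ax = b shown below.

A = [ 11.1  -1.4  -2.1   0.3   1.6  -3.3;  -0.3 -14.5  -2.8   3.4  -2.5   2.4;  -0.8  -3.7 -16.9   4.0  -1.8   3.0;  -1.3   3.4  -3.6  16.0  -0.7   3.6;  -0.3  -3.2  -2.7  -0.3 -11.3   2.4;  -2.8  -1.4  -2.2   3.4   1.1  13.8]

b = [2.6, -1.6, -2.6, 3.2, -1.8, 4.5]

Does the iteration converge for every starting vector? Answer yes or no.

yes

Diagonal D = diag(11.1, -14.5, -16.9, 16, -11.3, 13.8); L, U strict lower/upper.
Jacobi T = -D⁻¹(L+U): T[4,3] = -(-0.3)/(-11.3) = -0.0265; T[4,4] = 0.
  T[0,:] = [+0.0000  +0.1261  +0.1892  -0.0270  -0.1441  +0.2973]
  T[1,:] = [-0.0207  +0.0000  -0.1931  +0.2345  -0.1724  +0.1655]
  T[2,:] = [-0.0473  -0.2189  +0.0000  +0.2367  -0.1065  +0.1775]
  T[3,:] = [+0.0813  -0.2125  +0.2250  +0.0000  +0.0437  -0.2250]
  T[4,:] = [-0.0265  -0.2832  -0.2389  -0.0265  +0.0000  +0.2124]
  T[5,:] = [+0.2029  +0.1014  +0.1594  -0.2464  -0.0797  +0.0000]
eigenvalue magnitudes: 0.5138, 0.3174, 0.3174, 0.2660, 0.2380, 0.0197.
ρ = 0.5138; 0.5138 < 1, so it converges for any x₀.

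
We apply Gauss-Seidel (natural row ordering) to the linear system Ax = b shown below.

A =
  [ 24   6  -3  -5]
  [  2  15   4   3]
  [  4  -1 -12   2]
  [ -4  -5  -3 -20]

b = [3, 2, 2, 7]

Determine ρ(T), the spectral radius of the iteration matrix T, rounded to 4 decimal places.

0.1547

Write A = D+L+U with D = diag(24, 15, -12, -20).
T_GS = -(D+L)⁻¹U: row 0 first, T[0,3] = -(-5)/(24) = +0.2083; later rows by forward substitution.
  T[0,:] = [+0.0000  -0.2500  +0.1250  +0.2083]
  T[1,:] = [+0.0000  +0.0333  -0.2833  -0.2278]
  T[2,:] = [+0.0000  -0.0861  +0.0653  +0.2551]
  T[3,:] = [+0.0000  +0.0546  +0.0360  -0.0230]
moduli |λ_i(T)| = 0.1547, 0.1199, 0.1199, 0.0000.
ρ = 0.1547; 0.1547 < 1 ⇒ converges.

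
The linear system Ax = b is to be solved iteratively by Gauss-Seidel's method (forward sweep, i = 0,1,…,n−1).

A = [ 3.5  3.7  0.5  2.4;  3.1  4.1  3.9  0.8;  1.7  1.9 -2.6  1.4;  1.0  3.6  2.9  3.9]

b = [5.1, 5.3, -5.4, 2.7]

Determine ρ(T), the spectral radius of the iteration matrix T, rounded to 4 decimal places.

1.2044

Write A = D+L+U with D = diag(3.5, 4.1, -2.6, 3.9).
Gauss-Seidel: T = -(D+L)⁻¹U, row 0 first, T[0,3] = -(2.4)/(3.5) = -0.6857; later rows by forward substitution.
  T[0,:] = [+0.0000  -1.0571  -0.1429  -0.6857]
  T[1,:] = [+0.0000  +0.7993  -0.8432  +0.3233]
  T[2,:] = [+0.0000  -0.1071  -0.7096  +0.3264]
  T[3,:] = [+0.0000  -0.3871  +1.3426  -0.3654]
|eigenvalues of T|: 1.2044, 0.7812, 0.1476, 0.0000.
spectral radius ρ = 1.2044; 1.2044 > 1: divergent.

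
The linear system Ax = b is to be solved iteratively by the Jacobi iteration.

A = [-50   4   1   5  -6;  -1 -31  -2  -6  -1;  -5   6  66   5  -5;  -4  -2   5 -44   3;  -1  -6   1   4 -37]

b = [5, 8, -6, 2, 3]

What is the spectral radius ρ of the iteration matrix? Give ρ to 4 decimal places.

0.2284

Let D = diag(-50, -31, 66, -44, -37); L, U the strict triangles.
Jacobi T = -D⁻¹(L+U): T[3,1] = -(-2)/(-44) = -0.0455; T[3,3] = 0.
  T[0,:] = [+0.0000, +0.0800, +0.0200, +0.1000, -0.1200]
  T[1,:] = [-0.0323, +0.0000, -0.0645, -0.1935, -0.0323]
  T[2,:] = [+0.0758, -0.0909, +0.0000, -0.0758, +0.0758]
  T[3,:] = [-0.0909, -0.0455, +0.1136, +0.0000, +0.0682]
  T[4,:] = [-0.0270, -0.1622, +0.0270, +0.1081, +0.0000]
|eigenvalues of T|: 0.2284, 0.1891, 0.1891, 0.1075, 0.0580.
ρ = 0.2284; 0.2284 < 1: convergent.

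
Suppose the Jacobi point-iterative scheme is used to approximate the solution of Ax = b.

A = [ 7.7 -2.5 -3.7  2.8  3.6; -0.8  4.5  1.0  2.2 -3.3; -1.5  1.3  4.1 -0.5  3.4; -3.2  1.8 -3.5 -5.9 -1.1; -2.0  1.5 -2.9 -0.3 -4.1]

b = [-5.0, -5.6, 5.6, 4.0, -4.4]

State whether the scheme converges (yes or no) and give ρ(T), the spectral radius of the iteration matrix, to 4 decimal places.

no, ρ = 1.2034

Let D = diag(7.7, 4.5, 4.1, -5.9, -4.1); L, U the strict triangles.
T_J = -D⁻¹(L+U): T[1,2] = -(1)/(4.5) = -0.2222; T[1,1] = 0.
  T[0,:] = [+0.0000, +0.3247, +0.4805, -0.3636, -0.4675]
  T[1,:] = [+0.1778, +0.0000, -0.2222, -0.4889, +0.7333]
  T[2,:] = [+0.3659, -0.3171, +0.0000, +0.1220, -0.8293]
  T[3,:] = [-0.5424, +0.3051, -0.5932, +0.0000, -0.1864]
  T[4,:] = [-0.4878, +0.3659, -0.7073, -0.0732, +0.0000]
|λ(T)| sorted: 1.2034, 0.8726, 0.6060, 0.4002, 0.1250.
ρ(T) = max|λ| = 1.2034; 1.2034 > 1: divergent.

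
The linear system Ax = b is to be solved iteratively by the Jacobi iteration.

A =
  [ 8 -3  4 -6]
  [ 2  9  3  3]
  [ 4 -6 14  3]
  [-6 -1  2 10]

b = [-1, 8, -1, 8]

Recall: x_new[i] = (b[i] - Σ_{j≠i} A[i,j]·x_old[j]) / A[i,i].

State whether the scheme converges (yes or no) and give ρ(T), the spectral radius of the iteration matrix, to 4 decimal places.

Let D = diag(8, 9, 14, 10); L, U the strict triangles.
T_J = -D⁻¹(L+U): T[0,1] = -(-3)/(8) = +0.3750; T[0,0] = 0.
  T[0,:] = [+0.0000 +0.3750 -0.5000 +0.7500]
  T[1,:] = [-0.2222 +0.0000 -0.3333 -0.3333]
  T[2,:] = [-0.2857 +0.4286 +0.0000 -0.2143]
  T[3,:] = [+0.6000 +0.1000 -0.2000 +0.0000]
|eigenvalues of T|: 0.8545, 0.6933, 0.4921, 0.4921.
spectral radius ρ = 0.8545; 0.8545 < 1 ⇒ converges.

yes, ρ = 0.8545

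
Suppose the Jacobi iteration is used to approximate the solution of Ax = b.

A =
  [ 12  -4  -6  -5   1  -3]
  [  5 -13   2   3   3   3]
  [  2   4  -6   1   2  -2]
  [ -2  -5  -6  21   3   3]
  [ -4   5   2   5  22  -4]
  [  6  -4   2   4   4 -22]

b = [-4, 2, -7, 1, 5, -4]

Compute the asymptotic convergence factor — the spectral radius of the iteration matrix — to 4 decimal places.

Split A = D + L + U, D = diag(12, -13, -6, 21, 22, -22).
Jacobi: T = -D⁻¹(L+U), T[3,2] = -(-6)/(21) = +0.2857; T[3,3] = 0.
  T[0,:] = [+0.0000, +0.3333, +0.5000, +0.4167, -0.0833, +0.2500]
  T[1,:] = [+0.3846, +0.0000, +0.1538, +0.2308, +0.2308, +0.2308]
  T[2,:] = [+0.3333, +0.6667, +0.0000, +0.1667, +0.3333, -0.3333]
  T[3,:] = [+0.0952, +0.2381, +0.2857, +0.0000, -0.1429, -0.1429]
  T[4,:] = [+0.1818, -0.2273, -0.0909, -0.2273, +0.0000, +0.1818]
  T[5,:] = [+0.2727, -0.1818, +0.0909, +0.1818, +0.1818, +0.0000]
moduli |λ_i(T)| = 0.9345, 0.3910, 0.3910, 0.3417, 0.3417, 0.0043.
ρ = 0.9345; 0.9345 < 1: convergent.

0.9345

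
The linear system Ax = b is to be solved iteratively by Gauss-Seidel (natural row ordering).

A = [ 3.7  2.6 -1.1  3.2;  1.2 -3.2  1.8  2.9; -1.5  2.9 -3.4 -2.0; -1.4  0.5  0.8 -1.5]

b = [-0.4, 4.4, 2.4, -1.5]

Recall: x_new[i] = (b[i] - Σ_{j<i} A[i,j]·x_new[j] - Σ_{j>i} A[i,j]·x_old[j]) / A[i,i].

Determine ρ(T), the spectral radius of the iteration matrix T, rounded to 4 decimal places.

1.4907

A = D + L + U where D = diag(3.7, -3.2, -3.4, -1.5).
GS T = -(D+L)⁻¹U: row 0 first, T[0,3] = -(3.2)/(3.7) = -0.8649; later rows by forward substitution.
  T[0,:] = [+0.0000 -0.7027 +0.2973 -0.8649]
  T[1,:] = [+0.0000 -0.2635 +0.6740 +0.5819]
  T[2,:] = [+0.0000 +0.0853 +0.4437 +0.2897]
  T[3,:] = [+0.0000 +0.6135 +0.1838 +1.1557]
moduli |λ_i(T)| = 1.4907, 0.4667, 0.3119, 0.0000.
ρ(T) = max|λ| = 1.4907; 1.4907 > 1, so it fails to converge.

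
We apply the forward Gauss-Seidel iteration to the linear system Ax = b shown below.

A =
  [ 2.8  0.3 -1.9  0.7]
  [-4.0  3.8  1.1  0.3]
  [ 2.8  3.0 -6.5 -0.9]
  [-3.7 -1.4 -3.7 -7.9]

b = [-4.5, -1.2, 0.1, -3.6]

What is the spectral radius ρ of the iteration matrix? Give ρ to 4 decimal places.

A = D + L + U where D = diag(2.8, 3.8, -6.5, -7.9).
T_GS = -(D+L)⁻¹U: row 0 first, T[0,3] = -(0.7)/(2.8) = -0.2500; later rows by forward substitution.
  T[0,:] = [+0.0000 -0.1071 +0.6786 -0.2500]
  T[1,:] = [+0.0000 -0.1128 +0.4248 -0.3421]
  T[2,:] = [+0.0000 -0.0982 +0.4884 -0.4040]
  T[3,:] = [+0.0000 +0.1162 -0.6218 +0.3670]
|λ(T)| sorted: 0.8480, 0.0729, 0.0325, 0.0000.
ρ = 0.8480; 0.8480 < 1 ⇒ converges.

0.8480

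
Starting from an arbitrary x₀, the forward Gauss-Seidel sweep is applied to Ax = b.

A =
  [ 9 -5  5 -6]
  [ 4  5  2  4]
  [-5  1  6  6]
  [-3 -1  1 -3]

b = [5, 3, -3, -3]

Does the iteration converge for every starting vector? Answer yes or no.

no

Write A = D+L+U with D = diag(9, 5, 6, -3).
Gauss-Seidel: T = -(D+L)⁻¹U, row 0 first, T[0,3] = -(-6)/(9) = +0.6667; later rows by forward substitution.
  T[0,:] = [+0.0000 +0.5556 -0.5556 +0.6667]
  T[1,:] = [+0.0000 -0.4444 +0.0444 -1.3333]
  T[2,:] = [+0.0000 +0.5370 -0.4704 -0.2222]
  T[3,:] = [+0.0000 -0.2284 +0.3840 -0.2963]
moduli |λ_i(T)| = 1.1708, 0.4357, 0.4357, 0.0000.
ρ(T) = max|λ| = 1.1708; 1.1708 > 1 ⇒ diverges.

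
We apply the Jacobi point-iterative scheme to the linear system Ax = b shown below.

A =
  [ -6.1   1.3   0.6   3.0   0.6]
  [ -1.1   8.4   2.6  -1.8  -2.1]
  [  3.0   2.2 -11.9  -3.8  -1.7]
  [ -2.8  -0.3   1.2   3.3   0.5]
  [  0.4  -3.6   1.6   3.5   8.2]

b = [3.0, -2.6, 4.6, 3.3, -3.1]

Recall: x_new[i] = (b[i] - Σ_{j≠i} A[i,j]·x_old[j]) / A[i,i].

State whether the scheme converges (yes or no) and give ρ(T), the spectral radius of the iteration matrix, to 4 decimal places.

Diagonal D = diag(-6.1, 8.4, -11.9, 3.3, 8.2); L, U strict lower/upper.
T_J = -D⁻¹(L+U): T[4,2] = -(1.6)/(8.2) = -0.1951; T[4,4] = 0.
  T[0,:] = [+0.0000  +0.2131  +0.0984  +0.4918  +0.0984]
  T[1,:] = [+0.1310  +0.0000  -0.3095  +0.2143  +0.2500]
  T[2,:] = [+0.2521  +0.1849  +0.0000  -0.3193  -0.1429]
  T[3,:] = [+0.8485  +0.0909  -0.3636  +0.0000  -0.1515]
  T[4,:] = [-0.0488  +0.4390  -0.1951  -0.4268  +0.0000]
|eigenvalues of T|: 0.9029, 0.7092, 0.2649, 0.2312, 0.2312.
ρ = 0.9029; 0.9029 < 1: convergent.

yes, ρ = 0.9029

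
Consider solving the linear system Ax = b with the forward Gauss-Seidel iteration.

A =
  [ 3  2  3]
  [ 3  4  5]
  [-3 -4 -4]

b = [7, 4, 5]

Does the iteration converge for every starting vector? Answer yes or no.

no

Split A = D + L + U, D = diag(3, 4, -4).
Gauss-Seidel: T = -(D+L)⁻¹U, row 0 first, T[0,1] = -(2)/(3) = -0.6667; later rows by forward substitution.
  T[0,:] = [+0.0000  -0.6667  -1.0000]
  T[1,:] = [+0.0000  +0.5000  -0.5000]
  T[2,:] = [+0.0000  +0.0000  +1.2500]
moduli |λ_i(T)| = 1.2500, 0.5000, 0.0000.
spectral radius ρ = 1.2500; 1.2500 > 1, so it fails to converge.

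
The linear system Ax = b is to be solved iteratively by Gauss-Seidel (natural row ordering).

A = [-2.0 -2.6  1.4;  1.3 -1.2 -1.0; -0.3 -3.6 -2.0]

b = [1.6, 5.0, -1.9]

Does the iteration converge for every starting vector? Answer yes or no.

no

Diagonal D = diag(-2, -1.2, -2); L, U strict lower/upper.
T_GS = -(D+L)⁻¹U: row 0 first, T[0,1] = -(-2.6)/(-2) = -1.3000; later rows by forward substitution.
  T[0,:] = [+0.0000  -1.3000  +0.7000]
  T[1,:] = [+0.0000  -1.4083  -0.0750]
  T[2,:] = [+0.0000  +2.7300  +0.0300]
|λ(T)| sorted: 1.2481, 0.1302, 0.0000.
ρ(T) = max|λ| = 1.2481; 1.2481 > 1 ⇒ diverges.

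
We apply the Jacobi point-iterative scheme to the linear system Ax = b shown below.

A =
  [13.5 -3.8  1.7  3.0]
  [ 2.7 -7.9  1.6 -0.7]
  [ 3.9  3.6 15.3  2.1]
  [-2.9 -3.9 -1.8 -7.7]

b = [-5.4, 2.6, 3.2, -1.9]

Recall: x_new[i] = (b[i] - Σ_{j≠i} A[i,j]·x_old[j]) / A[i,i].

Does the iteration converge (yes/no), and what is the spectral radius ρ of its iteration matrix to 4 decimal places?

yes, ρ = 0.5132

A = D + L + U where D = diag(13.5, -7.9, 15.3, -7.7).
T_J = -D⁻¹(L+U): T[0,1] = -(-3.8)/(13.5) = +0.2815; T[0,0] = 0.
  T[0,:] = [+0.0000, +0.2815, -0.1259, -0.2222]
  T[1,:] = [+0.3418, +0.0000, +0.2025, -0.0886]
  T[2,:] = [-0.2549, -0.2353, +0.0000, -0.1373]
  T[3,:] = [-0.3766, -0.5065, -0.2338, +0.0000]
|λ(T)| sorted: 0.5132, 0.3638, 0.3638, 0.1630.
ρ(T) = max|λ| = 0.5132; 0.5132 < 1 ⇒ converges.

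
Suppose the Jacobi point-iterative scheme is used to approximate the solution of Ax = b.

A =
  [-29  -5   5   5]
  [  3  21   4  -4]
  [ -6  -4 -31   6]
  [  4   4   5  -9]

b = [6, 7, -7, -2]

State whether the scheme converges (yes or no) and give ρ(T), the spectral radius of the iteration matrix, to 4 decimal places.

yes, ρ = 0.6301

Write A = D+L+U with D = diag(-29, 21, -31, -9).
T_J = -D⁻¹(L+U): T[2,3] = -(6)/(-31) = +0.1935; T[2,2] = 0.
  T[0,:] = [+0.0000, -0.1724, +0.1724, +0.1724]
  T[1,:] = [-0.1429, +0.0000, -0.1905, +0.1905]
  T[2,:] = [-0.1935, -0.1290, +0.0000, +0.1935]
  T[3,:] = [+0.4444, +0.4444, +0.5556, +0.0000]
|eigenvalues of T|: 0.6301, 0.4021, 0.1438, 0.1438.
spectral radius ρ = 0.6301; 0.6301 < 1, so it converges for any x₀.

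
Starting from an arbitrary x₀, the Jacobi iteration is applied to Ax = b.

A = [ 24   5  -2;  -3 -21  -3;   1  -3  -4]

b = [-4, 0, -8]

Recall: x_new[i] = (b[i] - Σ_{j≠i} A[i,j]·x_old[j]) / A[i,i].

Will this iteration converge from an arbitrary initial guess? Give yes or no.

A = D + L + U where D = diag(24, -21, -4).
Jacobi T = -D⁻¹(L+U): T[2,0] = -(1)/(-4) = +0.2500; T[2,2] = 0.
  T[0,:] = [+0.0000  -0.2083  +0.0833]
  T[1,:] = [-0.1429  +0.0000  -0.1429]
  T[2,:] = [+0.2500  -0.7500  +0.0000]
eigenvalue magnitudes: 0.4414, 0.3285, 0.1129.
ρ = 0.4414; 0.4414 < 1, so it converges for any x₀.

yes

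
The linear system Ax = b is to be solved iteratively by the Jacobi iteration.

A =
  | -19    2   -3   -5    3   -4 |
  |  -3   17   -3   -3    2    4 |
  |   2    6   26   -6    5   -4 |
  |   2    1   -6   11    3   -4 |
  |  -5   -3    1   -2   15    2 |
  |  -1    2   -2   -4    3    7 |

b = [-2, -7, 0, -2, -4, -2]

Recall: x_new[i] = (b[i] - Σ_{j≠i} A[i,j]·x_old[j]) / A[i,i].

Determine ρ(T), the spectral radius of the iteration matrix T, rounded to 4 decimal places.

Let D = diag(-19, 17, 26, 11, 15, 7); L, U the strict triangles.
Jacobi: T = -D⁻¹(L+U), T[0,4] = -(3)/(-19) = +0.1579; T[0,0] = 0.
  T[0,:] = [+0.0000 +0.1053 -0.1579 -0.2632 +0.1579 -0.2105]
  T[1,:] = [+0.1765 +0.0000 +0.1765 +0.1765 -0.1176 -0.2353]
  T[2,:] = [-0.0769 -0.2308 +0.0000 +0.2308 -0.1923 +0.1538]
  T[3,:] = [-0.1818 -0.0909 +0.5455 +0.0000 -0.2727 +0.3636]
  T[4,:] = [+0.3333 +0.2000 -0.0667 +0.1333 +0.0000 -0.1333]
  T[5,:] = [+0.1429 -0.2857 +0.2857 +0.5714 -0.4286 +0.0000]
eigenvalue magnitudes: 0.8548, 0.5950, 0.2540, 0.2540, 0.0711, 0.0053.
ρ(T) = max|λ| = 0.8548; 0.8548 < 1, so it converges for any x₀.

0.8548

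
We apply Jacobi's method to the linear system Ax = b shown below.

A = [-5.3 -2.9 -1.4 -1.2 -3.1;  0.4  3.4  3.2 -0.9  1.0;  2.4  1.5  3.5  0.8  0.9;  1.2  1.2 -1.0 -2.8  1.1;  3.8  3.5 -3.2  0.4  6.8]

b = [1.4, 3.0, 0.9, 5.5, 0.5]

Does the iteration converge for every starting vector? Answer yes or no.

Diagonal D = diag(-5.3, 3.4, 3.5, -2.8, 6.8); L, U strict lower/upper.
Jacobi T = -D⁻¹(L+U): T[1,2] = -(3.2)/(3.4) = -0.9412; T[1,1] = 0.
  T[0,:] = [+0.0000, -0.5472, -0.2642, -0.2264, -0.5849]
  T[1,:] = [-0.1176, +0.0000, -0.9412, +0.2647, -0.2941]
  T[2,:] = [-0.6857, -0.4286, +0.0000, -0.2286, -0.2571]
  T[3,:] = [+0.4286, +0.4286, -0.3571, +0.0000, +0.3929]
  T[4,:] = [-0.5588, -0.5147, +0.4706, -0.0588, +0.0000]
eigenvalue magnitudes: 1.1555, 0.7719, 0.4244, 0.4244, 0.3170.
spectral radius ρ = 1.1555; 1.1555 > 1 ⇒ diverges.

no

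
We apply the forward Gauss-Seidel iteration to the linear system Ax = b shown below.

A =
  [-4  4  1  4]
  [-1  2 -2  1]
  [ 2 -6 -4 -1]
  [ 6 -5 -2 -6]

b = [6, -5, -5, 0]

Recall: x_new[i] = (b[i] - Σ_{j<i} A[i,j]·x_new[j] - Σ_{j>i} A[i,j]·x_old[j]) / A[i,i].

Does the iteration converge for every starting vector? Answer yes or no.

Diagonal D = diag(-4, 2, -4, -6); L, U strict lower/upper.
T_GS = -(D+L)⁻¹U: row 0 first, T[0,2] = -(1)/(-4) = +0.2500; later rows by forward substitution.
  T[0,:] = [+0.0000, +1.0000, +0.2500, +1.0000]
  T[1,:] = [+0.0000, +0.5000, +1.1250, -0.0000]
  T[2,:] = [+0.0000, -0.2500, -1.5625, +0.2500]
  T[3,:] = [+0.0000, +0.6667, -0.1667, +0.9167]
|roots of det(T-λI)|: 1.3470, 1.0190, 0.1821, 0.0000.
spectral radius ρ = 1.3470; 1.3470 > 1 ⇒ diverges.

no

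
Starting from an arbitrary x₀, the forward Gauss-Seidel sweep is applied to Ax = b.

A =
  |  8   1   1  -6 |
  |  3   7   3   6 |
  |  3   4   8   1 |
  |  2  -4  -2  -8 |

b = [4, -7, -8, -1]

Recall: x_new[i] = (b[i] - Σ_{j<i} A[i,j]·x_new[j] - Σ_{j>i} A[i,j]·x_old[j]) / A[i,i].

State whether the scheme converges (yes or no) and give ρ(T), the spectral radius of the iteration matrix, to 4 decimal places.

yes, ρ = 0.8548

Diagonal D = diag(8, 7, 8, -8); L, U strict lower/upper.
Gauss-Seidel: T = -(D+L)⁻¹U, row 0 first, T[0,2] = -(1)/(8) = -0.1250; later rows by forward substitution.
  T[0,:] = [+0.0000, -0.1250, -0.1250, +0.7500]
  T[1,:] = [+0.0000, +0.0536, -0.3750, -1.1786]
  T[2,:] = [+0.0000, +0.0201, +0.2344, +0.1830]
  T[3,:] = [+0.0000, -0.0631, +0.0977, +0.7310]
moduli |λ_i(T)| = 0.8548, 0.1754, 0.0112, 0.0000.
ρ(T) = max|λ| = 0.8548; 0.8548 < 1: convergent.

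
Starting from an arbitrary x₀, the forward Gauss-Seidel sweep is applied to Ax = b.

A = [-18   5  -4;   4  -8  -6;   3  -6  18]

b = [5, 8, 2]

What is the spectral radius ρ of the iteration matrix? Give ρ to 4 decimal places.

Write A = D+L+U with D = diag(-18, -8, 18).
Gauss-Seidel: T = -(D+L)⁻¹U, row 0 first, T[0,2] = -(-4)/(-18) = -0.2222; later rows by forward substitution.
  T[0,:] = [+0.0000 +0.2778 -0.2222]
  T[1,:] = [+0.0000 +0.1389 -0.8611]
  T[2,:] = [+0.0000 +0.0000 -0.2500]
moduli |λ_i(T)| = 0.2500, 0.1389, 0.0000.
ρ(T) = max|λ| = 0.2500; 0.2500 < 1, so it converges for any x₀.

0.2500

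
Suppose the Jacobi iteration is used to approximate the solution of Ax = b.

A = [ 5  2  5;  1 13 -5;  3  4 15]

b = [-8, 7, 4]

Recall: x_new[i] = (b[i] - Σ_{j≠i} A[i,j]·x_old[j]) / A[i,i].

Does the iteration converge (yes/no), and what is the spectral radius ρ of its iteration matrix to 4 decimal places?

A = D + L + U where D = diag(5, 13, 15).
T_J = -D⁻¹(L+U): T[0,1] = -(2)/(5) = -0.4000; T[0,0] = 0.
  T[0,:] = [+0.0000, -0.4000, -1.0000]
  T[1,:] = [-0.0769, +0.0000, +0.3846]
  T[2,:] = [-0.2000, -0.2667, +0.0000]
|eigenvalues of T|: 0.3928, 0.3081, 0.0847.
ρ(T) = max|λ| = 0.3928; 0.3928 < 1, so it converges for any x₀.

yes, ρ = 0.3928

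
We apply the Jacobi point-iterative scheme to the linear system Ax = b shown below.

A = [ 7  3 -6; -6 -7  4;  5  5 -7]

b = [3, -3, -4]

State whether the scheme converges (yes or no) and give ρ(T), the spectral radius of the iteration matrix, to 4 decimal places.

no, ρ = 1.3769

Write A = D+L+U with D = diag(7, -7, -7).
Jacobi: T = -D⁻¹(L+U), T[1,0] = -(-6)/(-7) = -0.8571; T[1,1] = 0.
  T[0,:] = [+0.0000 -0.4286 +0.8571]
  T[1,:] = [-0.8571 +0.0000 +0.5714]
  T[2,:] = [+0.7143 +0.7143 +0.0000]
|eigenvalues of T|: 1.3769, 0.7129, 0.7129.
ρ(T) = max|λ| = 1.3769; 1.3769 > 1: divergent.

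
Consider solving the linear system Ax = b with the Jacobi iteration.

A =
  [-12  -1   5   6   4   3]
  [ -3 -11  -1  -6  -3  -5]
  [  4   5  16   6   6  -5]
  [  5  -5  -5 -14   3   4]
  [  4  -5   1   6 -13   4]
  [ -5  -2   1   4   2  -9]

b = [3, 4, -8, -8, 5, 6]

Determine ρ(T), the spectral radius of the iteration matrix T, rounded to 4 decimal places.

1.1302

Split A = D + L + U, D = diag(-12, -11, 16, -14, -13, -9).
Jacobi T = -D⁻¹(L+U): T[4,0] = -(4)/(-13) = +0.3077; T[4,4] = 0.
  T[0,:] = [+0.0000, -0.0833, +0.4167, +0.5000, +0.3333, +0.2500]
  T[1,:] = [-0.2727, +0.0000, -0.0909, -0.5455, -0.2727, -0.4545]
  T[2,:] = [-0.2500, -0.3125, +0.0000, -0.3750, -0.3750, +0.3125]
  T[3,:] = [+0.3571, -0.3571, -0.3571, +0.0000, +0.2143, +0.2857]
  T[4,:] = [+0.3077, -0.3846, +0.0769, +0.4615, +0.0000, +0.3077]
  T[5,:] = [-0.5556, -0.2222, +0.1111, +0.4444, +0.2222, +0.0000]
eigenvalue magnitudes: 1.1302, 0.7708, 0.4540, 0.4540, 0.3655, 0.3655.
ρ = 1.1302; 1.1302 > 1 ⇒ diverges.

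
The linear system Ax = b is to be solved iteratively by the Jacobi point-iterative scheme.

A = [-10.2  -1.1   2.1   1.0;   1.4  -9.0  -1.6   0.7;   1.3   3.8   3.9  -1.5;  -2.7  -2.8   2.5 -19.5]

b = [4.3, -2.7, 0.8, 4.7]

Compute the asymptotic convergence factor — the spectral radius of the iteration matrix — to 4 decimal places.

0.4725

Let D = diag(-10.2, -9, 3.9, -19.5); L, U the strict triangles.
Jacobi: T = -D⁻¹(L+U), T[2,0] = -(1.3)/(3.9) = -0.3333; T[2,2] = 0.
  T[0,:] = [+0.0000  -0.1078  +0.2059  +0.0980]
  T[1,:] = [+0.1556  +0.0000  -0.1778  +0.0778]
  T[2,:] = [-0.3333  -0.9744  +0.0000  +0.3846]
  T[3,:] = [-0.1385  -0.1436  +0.1282  +0.0000]
|λ(T)| sorted: 0.4725, 0.3408, 0.3408, 0.0109.
ρ = 0.4725; 0.4725 < 1, so it converges for any x₀.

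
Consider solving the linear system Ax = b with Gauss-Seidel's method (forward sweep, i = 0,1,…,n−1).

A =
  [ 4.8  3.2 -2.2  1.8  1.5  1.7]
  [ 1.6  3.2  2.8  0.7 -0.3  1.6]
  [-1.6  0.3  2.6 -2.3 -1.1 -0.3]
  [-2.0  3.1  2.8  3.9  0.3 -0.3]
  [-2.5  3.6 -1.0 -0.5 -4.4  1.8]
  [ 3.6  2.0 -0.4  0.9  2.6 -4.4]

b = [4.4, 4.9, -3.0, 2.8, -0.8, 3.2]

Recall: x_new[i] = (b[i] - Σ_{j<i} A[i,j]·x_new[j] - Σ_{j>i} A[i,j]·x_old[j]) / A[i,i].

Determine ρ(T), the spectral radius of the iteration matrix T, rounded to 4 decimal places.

Diagonal D = diag(4.8, 3.2, 2.6, 3.9, -4.4, -4.4); L, U strict lower/upper.
GS T = -(D+L)⁻¹U: row 0 first, T[0,2] = -(-2.2)/(4.8) = +0.4583; later rows by forward substitution.
  T[0,:] = [+0.0000 -0.6667 +0.4583 -0.3750 -0.3125 -0.3542]
  T[1,:] = [+0.0000 +0.3333 -1.1042 -0.0312 +0.2500 -0.3229]
  T[2,:] = [+0.0000 -0.4487 +0.4095 +0.6575 +0.2019 -0.0653]
  T[3,:] = [+0.0000 -0.2847 +0.8187 -0.6395 -0.5809 +0.1989]
  T[4,:] = [+0.0000 +0.7858 -1.3499 +0.1107 +0.4022 +0.3384]
  T[5,:] = [+0.0000 +0.0530 -0.7943 -0.4462 -0.0415 -0.1900]
eigenvalue magnitudes: 1.4046, 0.8091, 0.3389, 0.3389, 0.1018, 0.0000.
ρ(T) = max|λ| = 1.4046; 1.4046 > 1: divergent.

1.4046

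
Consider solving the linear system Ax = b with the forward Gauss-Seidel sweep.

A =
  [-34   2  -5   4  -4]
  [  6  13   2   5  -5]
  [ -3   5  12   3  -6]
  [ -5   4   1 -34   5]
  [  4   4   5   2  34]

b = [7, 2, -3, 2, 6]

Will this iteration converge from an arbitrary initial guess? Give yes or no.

Let D = diag(-34, 13, 12, -34, 34); L, U the strict triangles.
Gauss-Seidel: T = -(D+L)⁻¹U, row 0 first, T[0,1] = -(2)/(-34) = +0.0588; later rows by forward substitution.
  T[0,:] = [+0.0000, +0.0588, -0.1471, +0.1176, -0.1176]
  T[1,:] = [+0.0000, -0.0271, -0.0860, -0.4389, +0.4389]
  T[2,:] = [+0.0000, +0.0260, -0.0009, -0.0377, +0.2877]
  T[3,:] = [+0.0000, -0.0111, +0.0115, -0.0700, +0.2245]
  T[4,:] = [+0.0000, -0.0069, +0.0269, +0.0475, -0.0933]
eigenvalue magnitudes: 0.1763, 0.1130, 0.0695, 0.0283, 0.0000.
ρ = 0.1763; 0.1763 < 1, so it converges for any x₀.

yes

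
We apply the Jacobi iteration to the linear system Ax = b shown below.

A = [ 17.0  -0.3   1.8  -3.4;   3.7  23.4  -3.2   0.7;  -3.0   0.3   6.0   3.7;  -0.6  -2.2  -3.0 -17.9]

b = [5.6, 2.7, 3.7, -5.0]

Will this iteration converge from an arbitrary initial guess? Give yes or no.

yes

Diagonal D = diag(17, 23.4, 6, -17.9); L, U strict lower/upper.
Jacobi T = -D⁻¹(L+U): T[1,0] = -(3.7)/(23.4) = -0.1581; T[1,1] = 0.
  T[0,:] = [+0.0000 +0.0176 -0.1059 +0.2000]
  T[1,:] = [-0.1581 +0.0000 +0.1368 -0.0299]
  T[2,:] = [+0.5000 -0.0500 +0.0000 -0.6167]
  T[3,:] = [-0.0335 -0.1229 -0.1676 +0.0000]
|eigenvalues of T|: 0.2339, 0.1534, 0.1534, 0.0255.
ρ = 0.2339; 0.2339 < 1, so it converges for any x₀.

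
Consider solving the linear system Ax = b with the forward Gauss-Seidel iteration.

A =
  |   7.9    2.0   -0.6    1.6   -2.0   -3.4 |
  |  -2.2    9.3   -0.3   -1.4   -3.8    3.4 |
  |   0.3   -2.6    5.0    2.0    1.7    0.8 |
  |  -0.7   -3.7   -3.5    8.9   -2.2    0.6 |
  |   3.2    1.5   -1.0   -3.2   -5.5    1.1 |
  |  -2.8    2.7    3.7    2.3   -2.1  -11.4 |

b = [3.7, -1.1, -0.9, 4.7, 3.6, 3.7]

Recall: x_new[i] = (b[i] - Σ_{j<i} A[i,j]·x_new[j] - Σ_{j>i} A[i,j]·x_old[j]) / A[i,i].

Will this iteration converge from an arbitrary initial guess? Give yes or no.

yes

Let D = diag(7.9, 9.3, 5, 8.9, -5.5, -11.4); L, U the strict triangles.
T_GS = -(D+L)⁻¹U: row 0 first, T[0,2] = -(-0.6)/(7.9) = +0.0759; later rows by forward substitution.
  T[0,:] = [+0.0000, -0.2532, +0.0759, -0.2025, +0.2532, +0.4304]
  T[1,:] = [+0.0000, -0.0599, +0.0502, +0.1026, +0.4685, -0.2638]
  T[2,:] = [+0.0000, -0.0160, +0.0216, -0.3345, -0.1116, -0.3230]
  T[3,:] = [+0.0000, -0.0511, +0.0353, -0.1048, +0.4180, -0.2702]
  T[4,:] = [+0.0000, -0.1310, +0.0334, +0.0319, +0.0522, +0.5944]
  T[5,:] = [+0.0000, +0.0566, +0.0012, -0.0615, +0.0873, -0.4370]
|eigenvalues of T|: 0.5516, 0.2539, 0.2539, 0.0334, 0.0334, 0.0000.
spectral radius ρ = 0.5516; 0.5516 < 1 ⇒ converges.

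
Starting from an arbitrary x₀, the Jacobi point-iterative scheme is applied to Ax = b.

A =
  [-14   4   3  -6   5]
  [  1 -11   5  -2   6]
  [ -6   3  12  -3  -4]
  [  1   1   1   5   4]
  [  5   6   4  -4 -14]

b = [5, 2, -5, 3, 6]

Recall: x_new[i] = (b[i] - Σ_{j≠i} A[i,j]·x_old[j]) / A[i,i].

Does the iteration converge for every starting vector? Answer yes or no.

Diagonal D = diag(-14, -11, 12, 5, -14); L, U strict lower/upper.
T_J = -D⁻¹(L+U): T[3,0] = -(1)/(5) = -0.2000; T[3,3] = 0.
  T[0,:] = [+0.0000 +0.2857 +0.2143 -0.4286 +0.3571]
  T[1,:] = [+0.0909 +0.0000 +0.4545 -0.1818 +0.5455]
  T[2,:] = [+0.5000 -0.2500 +0.0000 +0.2500 +0.3333]
  T[3,:] = [-0.2000 -0.2000 -0.2000 +0.0000 -0.8000]
  T[4,:] = [+0.3571 +0.4286 +0.2857 -0.2857 +0.0000]
eigenvalue magnitudes: 1.1301, 0.5273, 0.5273, 0.2772, 0.2772.
ρ = 1.1301; 1.1301 > 1 ⇒ diverges.

no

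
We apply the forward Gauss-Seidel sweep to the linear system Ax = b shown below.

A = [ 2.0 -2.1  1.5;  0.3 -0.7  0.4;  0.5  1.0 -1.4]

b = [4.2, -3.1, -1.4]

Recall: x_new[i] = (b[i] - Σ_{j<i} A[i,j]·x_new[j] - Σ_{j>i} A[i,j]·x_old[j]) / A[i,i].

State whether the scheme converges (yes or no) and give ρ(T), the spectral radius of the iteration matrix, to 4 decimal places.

yes, ρ = 0.6772

Let D = diag(2, -0.7, -1.4); L, U the strict triangles.
T_GS = -(D+L)⁻¹U: row 0 first, T[0,1] = -(-2.1)/(2) = +1.0500; later rows by forward substitution.
  T[0,:] = [+0.0000 +1.0500 -0.7500]
  T[1,:] = [+0.0000 +0.4500 +0.2500]
  T[2,:] = [+0.0000 +0.6964 -0.0893]
moduli |λ_i(T)| = 0.6772, 0.3164, 0.0000.
ρ(T) = max|λ| = 0.6772; 0.6772 < 1: convergent.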